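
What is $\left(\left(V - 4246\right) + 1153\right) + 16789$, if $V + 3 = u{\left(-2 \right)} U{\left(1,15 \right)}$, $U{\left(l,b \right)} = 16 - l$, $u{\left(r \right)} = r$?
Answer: $13663$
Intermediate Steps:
$V = -33$ ($V = -3 - 2 \left(16 - 1\right) = -3 - 30 = -33$)
$\left(\left(V - 4246\right) + 1153\right) + 16789 = \left(\left(-33 - 4246\right) + 1153\right) + 16789 = \left(-4279 + 1153\right) + 16789 = -3126 + 16789 = 13663$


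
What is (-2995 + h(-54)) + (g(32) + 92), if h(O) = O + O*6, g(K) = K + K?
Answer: -3217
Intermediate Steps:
g(K) = 2*K
h(O) = 7*O (h(O) = O + 6*O = 7*O)
(-2995 + h(-54)) + (g(32) + 92) = (-2995 + 7*(-54)) + (2*32 + 92) = (-2995 - 378) + (64 + 92) = -3373 + 156 = -3217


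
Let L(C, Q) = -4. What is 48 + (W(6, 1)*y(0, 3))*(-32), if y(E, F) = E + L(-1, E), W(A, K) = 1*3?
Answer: 432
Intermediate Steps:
W(A, K) = 3
y(E, F) = -4 + E (y(E, F) = E - 4 = -4 + E)
48 + (W(6, 1)*y(0, 3))*(-32) = 48 + (3*(-4 + 0))*(-32) = 48 + (3*(-4))*(-32) = 48 - 12*(-32) = 48 + 384 = 432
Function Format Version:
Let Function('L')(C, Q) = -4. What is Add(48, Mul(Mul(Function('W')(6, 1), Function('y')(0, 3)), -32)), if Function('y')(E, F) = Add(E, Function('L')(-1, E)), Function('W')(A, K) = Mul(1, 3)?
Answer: 432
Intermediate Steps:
Function('W')(A, K) = 3
Function('y')(E, F) = Add(-4, E) (Function('y')(E, F) = Add(E, -4) = Add(-4, E))
Add(48, Mul(Mul(Function('W')(6, 1), Function('y')(0, 3)), -32)) = Add(48, Mul(Mul(3, Add(-4, 0)), -32)) = Add(48, Mul(Mul(3, -4), -32)) = Add(48, Mul(-12, -32)) = Add(48, 384) = 432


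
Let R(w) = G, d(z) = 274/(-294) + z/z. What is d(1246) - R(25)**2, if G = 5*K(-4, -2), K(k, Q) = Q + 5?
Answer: -33065/147 ≈ -224.93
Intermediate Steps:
d(z) = 10/147 (d(z) = 274*(-1/294) + 1 = -137/147 + 1 = 10/147)
K(k, Q) = 5 + Q
G = 15 (G = 5*(5 - 2) = 5*3 = 15)
R(w) = 15
d(1246) - R(25)**2 = 10/147 - 1*15**2 = 10/147 - 1*225 = 10/147 - 225 = -33065/147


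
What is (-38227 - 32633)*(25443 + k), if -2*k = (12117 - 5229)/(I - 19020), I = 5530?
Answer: -2432124336204/1349 ≈ -1.8029e+9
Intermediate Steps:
k = 1722/6745 (k = -(12117 - 5229)/(2*(5530 - 19020)) = -3444/(-13490) = -3444*(-1)/13490 = -½*(-3444/6745) = 1722/6745 ≈ 0.25530)
(-38227 - 32633)*(25443 + k) = (-38227 - 32633)*(25443 + 1722/6745) = -70860*171614757/6745 = -2432124336204/1349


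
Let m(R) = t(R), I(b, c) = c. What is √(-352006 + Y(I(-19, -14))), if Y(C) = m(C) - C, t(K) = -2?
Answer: I*√351994 ≈ 593.29*I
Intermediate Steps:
m(R) = -2
Y(C) = -2 - C
√(-352006 + Y(I(-19, -14))) = √(-352006 + (-2 - 1*(-14))) = √(-352006 + (-2 + 14)) = √(-352006 + 12) = √(-351994) = I*√351994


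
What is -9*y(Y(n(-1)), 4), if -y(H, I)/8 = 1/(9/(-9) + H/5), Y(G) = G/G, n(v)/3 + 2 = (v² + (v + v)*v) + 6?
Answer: -90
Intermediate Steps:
n(v) = 12 + 9*v² (n(v) = -6 + 3*((v² + (v + v)*v) + 6) = -6 + 3*((v² + (2*v)*v) + 6) = -6 + 3*((v² + 2*v²) + 6) = -6 + 3*(3*v² + 6) = -6 + 3*(6 + 3*v²) = -6 + (18 + 9*v²) = 12 + 9*v²)
Y(G) = 1
y(H, I) = -8/(-1 + H/5) (y(H, I) = -8/(9/(-9) + H/5) = -8/(9*(-⅑) + H*(⅕)) = -8/(-1 + H/5))
-9*y(Y(n(-1)), 4) = -(-360)/(-5 + 1) = -(-360)/(-4) = -(-360)*(-1)/4 = -9*10 = -90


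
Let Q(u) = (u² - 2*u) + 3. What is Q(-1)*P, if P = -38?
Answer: -228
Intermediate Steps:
Q(u) = 3 + u² - 2*u
Q(-1)*P = (3 + (-1)² - 2*(-1))*(-38) = (3 + 1 + 2)*(-38) = 6*(-38) = -228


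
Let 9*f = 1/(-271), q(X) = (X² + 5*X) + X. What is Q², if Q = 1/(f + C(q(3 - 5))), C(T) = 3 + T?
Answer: 5948721/148742416 ≈ 0.039993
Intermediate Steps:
q(X) = X² + 6*X
f = -1/2439 (f = (⅑)/(-271) = (⅑)*(-1/271) = -1/2439 ≈ -0.00041000)
Q = -2439/12196 (Q = 1/(-1/2439 + (3 + (3 - 5)*(6 + (3 - 5)))) = 1/(-1/2439 + (3 - 2*(6 - 2))) = 1/(-1/2439 + (3 - 2*4)) = 1/(-1/2439 + (3 - 8)) = 1/(-1/2439 - 5) = 1/(-12196/2439) = -2439/12196 ≈ -0.19998)
Q² = (-2439/12196)² = 5948721/148742416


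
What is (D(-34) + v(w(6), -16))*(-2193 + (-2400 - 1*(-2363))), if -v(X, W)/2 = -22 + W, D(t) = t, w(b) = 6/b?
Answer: -93660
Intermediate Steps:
v(X, W) = 44 - 2*W (v(X, W) = -2*(-22 + W) = 44 - 2*W)
(D(-34) + v(w(6), -16))*(-2193 + (-2400 - 1*(-2363))) = (-34 + (44 - 2*(-16)))*(-2193 + (-2400 - 1*(-2363))) = (-34 + (44 + 32))*(-2193 + (-2400 + 2363)) = (-34 + 76)*(-2193 - 37) = 42*(-2230) = -93660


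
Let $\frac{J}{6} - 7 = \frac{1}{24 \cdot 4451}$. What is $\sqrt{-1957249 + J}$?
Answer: $\frac{i \sqrt{155100050863577}}{8902} \approx 1399.0 i$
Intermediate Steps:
$J = \frac{747769}{17804}$ ($J = 42 + \frac{6}{24 \cdot 4451} = 42 + \frac{6}{106824} = 42 + 6 \cdot \frac{1}{106824} = 42 + \frac{1}{17804} = \frac{747769}{17804} \approx 42.0$)
$\sqrt{-1957249 + J} = \sqrt{-1957249 + \frac{747769}{17804}} = \sqrt{- \frac{34846113427}{17804}} = \frac{i \sqrt{155100050863577}}{8902}$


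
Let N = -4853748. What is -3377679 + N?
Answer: -8231427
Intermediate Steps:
-3377679 + N = -3377679 - 4853748 = -8231427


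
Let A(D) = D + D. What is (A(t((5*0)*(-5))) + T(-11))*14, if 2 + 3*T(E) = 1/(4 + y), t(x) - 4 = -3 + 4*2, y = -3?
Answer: 742/3 ≈ 247.33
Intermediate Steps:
t(x) = 9 (t(x) = 4 + (-3 + 4*2) = 4 + (-3 + 8) = 4 + 5 = 9)
T(E) = -1/3 (T(E) = -2/3 + 1/(3*(4 - 3)) = -2/3 + (1/3)/1 = -2/3 + (1/3)*1 = -2/3 + 1/3 = -1/3)
A(D) = 2*D
(A(t((5*0)*(-5))) + T(-11))*14 = (2*9 - 1/3)*14 = (18 - 1/3)*14 = (53/3)*14 = 742/3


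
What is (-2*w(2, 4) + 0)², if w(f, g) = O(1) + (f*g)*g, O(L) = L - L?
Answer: 4096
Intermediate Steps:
O(L) = 0
w(f, g) = f*g² (w(f, g) = 0 + (f*g)*g = 0 + f*g² = f*g²)
(-2*w(2, 4) + 0)² = (-4*4² + 0)² = (-4*16 + 0)² = (-2*32 + 0)² = (-64 + 0)² = (-64)² = 4096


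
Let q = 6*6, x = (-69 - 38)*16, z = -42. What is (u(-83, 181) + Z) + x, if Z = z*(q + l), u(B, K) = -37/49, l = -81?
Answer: 8685/49 ≈ 177.24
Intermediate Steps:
u(B, K) = -37/49 (u(B, K) = -37*1/49 = -37/49)
x = -1712 (x = -107*16 = -1712)
q = 36
Z = 1890 (Z = -42*(36 - 81) = -42*(-45) = 1890)
(u(-83, 181) + Z) + x = (-37/49 + 1890) - 1712 = 92573/49 - 1712 = 8685/49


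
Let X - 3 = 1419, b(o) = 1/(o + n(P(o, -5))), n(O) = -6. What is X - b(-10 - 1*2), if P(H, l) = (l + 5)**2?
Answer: 25597/18 ≈ 1422.1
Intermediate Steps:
P(H, l) = (5 + l)**2
b(o) = 1/(-6 + o) (b(o) = 1/(o - 6) = 1/(-6 + o))
X = 1422 (X = 3 + 1419 = 1422)
X - b(-10 - 1*2) = 1422 - 1/(-6 + (-10 - 1*2)) = 1422 - 1/(-6 + (-10 - 2)) = 1422 - 1/(-6 - 12) = 1422 - 1/(-18) = 1422 - 1*(-1/18) = 1422 + 1/18 = 25597/18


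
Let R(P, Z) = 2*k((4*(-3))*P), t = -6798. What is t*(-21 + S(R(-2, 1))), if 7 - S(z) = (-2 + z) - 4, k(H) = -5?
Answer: -13596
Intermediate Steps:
R(P, Z) = -10 (R(P, Z) = 2*(-5) = -10)
S(z) = 13 - z (S(z) = 7 - ((-2 + z) - 4) = 7 - (-6 + z) = 7 + (6 - z) = 13 - z)
t*(-21 + S(R(-2, 1))) = -6798*(-21 + (13 - 1*(-10))) = -6798*(-21 + (13 + 10)) = -6798*(-21 + 23) = -6798*2 = -13596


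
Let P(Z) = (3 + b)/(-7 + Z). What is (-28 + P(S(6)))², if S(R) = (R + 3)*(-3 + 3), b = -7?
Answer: 36864/49 ≈ 752.33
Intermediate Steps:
S(R) = 0 (S(R) = (3 + R)*0 = 0)
P(Z) = -4/(-7 + Z) (P(Z) = (3 - 7)/(-7 + Z) = -4/(-7 + Z))
(-28 + P(S(6)))² = (-28 - 4/(-7 + 0))² = (-28 - 4/(-7))² = (-28 - 4*(-⅐))² = (-28 + 4/7)² = (-192/7)² = 36864/49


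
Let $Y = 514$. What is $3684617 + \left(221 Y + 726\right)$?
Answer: $3798937$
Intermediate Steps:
$3684617 + \left(221 Y + 726\right) = 3684617 + \left(221 \cdot 514 + 726\right) = 3684617 + \left(113594 + 726\right) = 3684617 + 114320 = 3798937$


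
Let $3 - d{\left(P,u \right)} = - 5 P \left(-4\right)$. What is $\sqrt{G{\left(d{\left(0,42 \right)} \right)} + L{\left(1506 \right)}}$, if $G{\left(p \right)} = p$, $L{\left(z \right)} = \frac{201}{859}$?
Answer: $\frac{\sqrt{2386302}}{859} \approx 1.7983$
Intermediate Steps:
$d{\left(P,u \right)} = 3 - 20 P$ ($d{\left(P,u \right)} = 3 - - 5 P \left(-4\right) = 3 - 20 P$)
$L{\left(z \right)} = \frac{201}{859}$ ($L{\left(z \right)} = 201 \cdot \frac{1}{859} = \frac{201}{859}$)
$\sqrt{G{\left(d{\left(0,42 \right)} \right)} + L{\left(1506 \right)}} = \sqrt{\left(3 - 0\right) + \frac{201}{859}} = \sqrt{\left(3 + 0\right) + \frac{201}{859}} = \sqrt{3 + \frac{201}{859}} = \sqrt{\frac{2778}{859}} = \frac{\sqrt{2386302}}{859}$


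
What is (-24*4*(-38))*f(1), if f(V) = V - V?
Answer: 0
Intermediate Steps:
f(V) = 0
(-24*4*(-38))*f(1) = (-24*4*(-38))*0 = -96*(-38)*0 = 3648*0 = 0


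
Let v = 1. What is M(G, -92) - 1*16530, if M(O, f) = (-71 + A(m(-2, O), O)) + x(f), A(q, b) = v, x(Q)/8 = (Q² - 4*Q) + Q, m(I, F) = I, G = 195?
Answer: 53320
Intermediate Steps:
x(Q) = -24*Q + 8*Q² (x(Q) = 8*((Q² - 4*Q) + Q) = 8*(Q² - 3*Q) = -24*Q + 8*Q²)
A(q, b) = 1
M(O, f) = -70 + 8*f*(-3 + f) (M(O, f) = (-71 + 1) + 8*f*(-3 + f) = -70 + 8*f*(-3 + f))
M(G, -92) - 1*16530 = (-70 + 8*(-92)*(-3 - 92)) - 1*16530 = (-70 + 8*(-92)*(-95)) - 16530 = (-70 + 69920) - 16530 = 69850 - 16530 = 53320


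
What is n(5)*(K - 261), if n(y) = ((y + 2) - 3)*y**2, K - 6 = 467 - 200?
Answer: 1200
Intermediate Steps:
K = 273 (K = 6 + (467 - 200) = 6 + 267 = 273)
n(y) = y**2*(-1 + y) (n(y) = ((2 + y) - 3)*y**2 = (-1 + y)*y**2 = y**2*(-1 + y))
n(5)*(K - 261) = (5**2*(-1 + 5))*(273 - 261) = (25*4)*12 = 100*12 = 1200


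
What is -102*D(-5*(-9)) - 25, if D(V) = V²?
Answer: -206575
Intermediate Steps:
-102*D(-5*(-9)) - 25 = -102*(-5*(-9))² - 25 = -102*45² - 25 = -102*2025 - 25 = -206550 - 25 = -206575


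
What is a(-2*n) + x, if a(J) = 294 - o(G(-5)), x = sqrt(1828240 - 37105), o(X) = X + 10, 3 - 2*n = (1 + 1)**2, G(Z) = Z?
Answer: 289 + 3*sqrt(199015) ≈ 1627.3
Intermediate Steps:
n = -1/2 (n = 3/2 - (1 + 1)**2/2 = 3/2 - 1/2*2**2 = 3/2 - 1/2*4 = 3/2 - 2 = -1/2 ≈ -0.50000)
o(X) = 10 + X
x = 3*sqrt(199015) (x = sqrt(1791135) = 3*sqrt(199015) ≈ 1338.3)
a(J) = 289 (a(J) = 294 - (10 - 5) = 294 - 1*5 = 294 - 5 = 289)
a(-2*n) + x = 289 + 3*sqrt(199015)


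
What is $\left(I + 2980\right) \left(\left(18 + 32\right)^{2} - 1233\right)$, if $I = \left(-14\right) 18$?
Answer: $3456376$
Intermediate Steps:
$I = -252$
$\left(I + 2980\right) \left(\left(18 + 32\right)^{2} - 1233\right) = \left(-252 + 2980\right) \left(\left(18 + 32\right)^{2} - 1233\right) = 2728 \left(50^{2} - 1233\right) = 2728 \left(2500 - 1233\right) = 2728 \cdot 1267 = 3456376$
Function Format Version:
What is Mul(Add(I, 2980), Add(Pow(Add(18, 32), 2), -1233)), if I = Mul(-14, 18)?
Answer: 3456376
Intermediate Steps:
I = -252
Mul(Add(I, 2980), Add(Pow(Add(18, 32), 2), -1233)) = Mul(Add(-252, 2980), Add(Pow(Add(18, 32), 2), -1233)) = Mul(2728, Add(Pow(50, 2), -1233)) = Mul(2728, Add(2500, -1233)) = Mul(2728, 1267) = 3456376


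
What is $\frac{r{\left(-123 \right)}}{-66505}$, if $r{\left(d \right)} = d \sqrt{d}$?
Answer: $\frac{123 i \sqrt{123}}{66505} \approx 0.020512 i$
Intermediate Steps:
$r{\left(d \right)} = d^{\frac{3}{2}}$
$\frac{r{\left(-123 \right)}}{-66505} = \frac{\left(-123\right)^{\frac{3}{2}}}{-66505} = - 123 i \sqrt{123} \left(- \frac{1}{66505}\right) = \frac{123 i \sqrt{123}}{66505}$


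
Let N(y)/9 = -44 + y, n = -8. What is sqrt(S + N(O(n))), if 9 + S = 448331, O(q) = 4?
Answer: sqrt(447962) ≈ 669.30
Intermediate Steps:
N(y) = -396 + 9*y (N(y) = 9*(-44 + y) = -396 + 9*y)
S = 448322 (S = -9 + 448331 = 448322)
sqrt(S + N(O(n))) = sqrt(448322 + (-396 + 9*4)) = sqrt(448322 + (-396 + 36)) = sqrt(448322 - 360) = sqrt(447962)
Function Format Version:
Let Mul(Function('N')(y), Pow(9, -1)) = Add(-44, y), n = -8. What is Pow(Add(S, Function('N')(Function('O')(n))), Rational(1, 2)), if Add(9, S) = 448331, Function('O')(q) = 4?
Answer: Pow(447962, Rational(1, 2)) ≈ 669.30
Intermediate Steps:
Function('N')(y) = Add(-396, Mul(9, y)) (Function('N')(y) = Mul(9, Add(-44, y)) = Add(-396, Mul(9, y)))
S = 448322 (S = Add(-9, 448331) = 448322)
Pow(Add(S, Function('N')(Function('O')(n))), Rational(1, 2)) = Pow(Add(448322, Add(-396, Mul(9, 4))), Rational(1, 2)) = Pow(Add(448322, Add(-396, 36)), Rational(1, 2)) = Pow(Add(448322, -360), Rational(1, 2)) = Pow(447962, Rational(1, 2))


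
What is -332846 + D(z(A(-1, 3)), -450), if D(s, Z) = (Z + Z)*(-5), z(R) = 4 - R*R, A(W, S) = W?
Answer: -328346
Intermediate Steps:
z(R) = 4 - R²
D(s, Z) = -10*Z (D(s, Z) = (2*Z)*(-5) = -10*Z)
-332846 + D(z(A(-1, 3)), -450) = -332846 - 10*(-450) = -332846 + 4500 = -328346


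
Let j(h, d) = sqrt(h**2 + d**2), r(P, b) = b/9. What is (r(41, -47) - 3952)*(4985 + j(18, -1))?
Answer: -177540775/9 - 178075*sqrt(13)/9 ≈ -1.9798e+7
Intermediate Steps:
r(P, b) = b/9 (r(P, b) = b*(1/9) = b/9)
j(h, d) = sqrt(d**2 + h**2)
(r(41, -47) - 3952)*(4985 + j(18, -1)) = ((1/9)*(-47) - 3952)*(4985 + sqrt((-1)**2 + 18**2)) = (-47/9 - 3952)*(4985 + sqrt(1 + 324)) = -35615*(4985 + sqrt(325))/9 = -35615*(4985 + 5*sqrt(13))/9 = -177540775/9 - 178075*sqrt(13)/9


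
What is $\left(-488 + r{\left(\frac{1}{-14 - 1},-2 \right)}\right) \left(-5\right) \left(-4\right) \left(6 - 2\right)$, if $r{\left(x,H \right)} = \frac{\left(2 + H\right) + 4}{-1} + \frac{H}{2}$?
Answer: $-39440$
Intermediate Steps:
$r{\left(x,H \right)} = -6 - \frac{H}{2}$ ($r{\left(x,H \right)} = \left(6 + H\right) \left(-1\right) + H \frac{1}{2} = \left(-6 - H\right) + \frac{H}{2} = -6 - \frac{H}{2}$)
$\left(-488 + r{\left(\frac{1}{-14 - 1},-2 \right)}\right) \left(-5\right) \left(-4\right) \left(6 - 2\right) = \left(-488 - 5\right) \left(-5\right) \left(-4\right) \left(6 - 2\right) = \left(-488 + \left(-6 + 1\right)\right) 20 \cdot 4 = \left(-488 - 5\right) 80 = \left(-493\right) 80 = -39440$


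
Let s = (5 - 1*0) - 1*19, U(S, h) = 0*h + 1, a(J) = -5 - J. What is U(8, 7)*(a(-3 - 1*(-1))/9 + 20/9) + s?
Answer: -109/9 ≈ -12.111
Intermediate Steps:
U(S, h) = 1 (U(S, h) = 0 + 1 = 1)
s = -14 (s = (5 + 0) - 19 = 5 - 19 = -14)
U(8, 7)*(a(-3 - 1*(-1))/9 + 20/9) + s = 1*((-5 - (-3 - 1*(-1)))/9 + 20/9) - 14 = 1*((-5 - (-3 + 1))*(1/9) + 20*(1/9)) - 14 = 1*((-5 - 1*(-2))*(1/9) + 20/9) - 14 = 1*((-5 + 2)*(1/9) + 20/9) - 14 = 1*(-3*1/9 + 20/9) - 14 = 1*(-1/3 + 20/9) - 14 = 1*(17/9) - 14 = 17/9 - 14 = -109/9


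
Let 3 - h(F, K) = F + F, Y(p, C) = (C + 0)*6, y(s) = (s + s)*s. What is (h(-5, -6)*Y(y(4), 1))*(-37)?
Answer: -2886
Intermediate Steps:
y(s) = 2*s² (y(s) = (2*s)*s = 2*s²)
Y(p, C) = 6*C (Y(p, C) = C*6 = 6*C)
h(F, K) = 3 - 2*F (h(F, K) = 3 - (F + F) = 3 - 2*F)
(h(-5, -6)*Y(y(4), 1))*(-37) = ((3 - 2*(-5))*(6*1))*(-37) = ((3 + 10)*6)*(-37) = (13*6)*(-37) = 78*(-37) = -2886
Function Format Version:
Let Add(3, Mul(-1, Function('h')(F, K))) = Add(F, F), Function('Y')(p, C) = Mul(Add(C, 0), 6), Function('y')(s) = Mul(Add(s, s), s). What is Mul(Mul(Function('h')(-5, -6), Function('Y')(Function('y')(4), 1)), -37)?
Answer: -2886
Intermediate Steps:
Function('y')(s) = Mul(2, Pow(s, 2)) (Function('y')(s) = Mul(Mul(2, s), s) = Mul(2, Pow(s, 2)))
Function('Y')(p, C) = Mul(6, C) (Function('Y')(p, C) = Mul(C, 6) = Mul(6, C))
Function('h')(F, K) = Add(3, Mul(-2, F)) (Function('h')(F, K) = Add(3, Mul(-1, Add(F, F))) = Add(3, Mul(-1, Mul(2, F))) = Add(3, Mul(-2, F)))
Mul(Mul(Function('h')(-5, -6), Function('Y')(Function('y')(4), 1)), -37) = Mul(Mul(Add(3, Mul(-2, -5)), Mul(6, 1)), -37) = Mul(Mul(Add(3, 10), 6), -37) = Mul(Mul(13, 6), -37) = Mul(78, -37) = -2886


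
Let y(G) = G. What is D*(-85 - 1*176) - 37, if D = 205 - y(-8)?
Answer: -55630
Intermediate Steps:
D = 213 (D = 205 - 1*(-8) = 205 + 8 = 213)
D*(-85 - 1*176) - 37 = 213*(-85 - 1*176) - 37 = 213*(-85 - 176) - 37 = 213*(-261) - 37 = -55593 - 37 = -55630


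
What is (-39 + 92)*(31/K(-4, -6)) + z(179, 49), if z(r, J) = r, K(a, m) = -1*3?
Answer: -1106/3 ≈ -368.67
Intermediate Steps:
K(a, m) = -3
(-39 + 92)*(31/K(-4, -6)) + z(179, 49) = (-39 + 92)*(31/(-3)) + 179 = 53*(31*(-⅓)) + 179 = 53*(-31/3) + 179 = -1643/3 + 179 = -1106/3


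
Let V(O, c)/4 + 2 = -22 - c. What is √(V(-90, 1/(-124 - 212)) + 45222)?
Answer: √79602285/42 ≈ 212.43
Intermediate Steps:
V(O, c) = -96 - 4*c (V(O, c) = -8 + 4*(-22 - c) = -8 + (-88 - 4*c) = -96 - 4*c)
√(V(-90, 1/(-124 - 212)) + 45222) = √((-96 - 4/(-124 - 212)) + 45222) = √((-96 - 4/(-336)) + 45222) = √((-96 - 4*(-1/336)) + 45222) = √((-96 + 1/84) + 45222) = √(-8063/84 + 45222) = √(3790585/84) = √79602285/42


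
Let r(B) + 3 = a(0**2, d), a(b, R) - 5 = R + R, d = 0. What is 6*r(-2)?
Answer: 12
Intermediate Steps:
a(b, R) = 5 + 2*R (a(b, R) = 5 + (R + R) = 5 + 2*R)
r(B) = 2 (r(B) = -3 + (5 + 2*0) = -3 + (5 + 0) = -3 + 5 = 2)
6*r(-2) = 6*2 = 12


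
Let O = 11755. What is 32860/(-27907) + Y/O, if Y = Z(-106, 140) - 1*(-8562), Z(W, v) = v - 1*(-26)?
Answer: -142697004/328046785 ≈ -0.43499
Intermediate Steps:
Z(W, v) = 26 + v (Z(W, v) = v + 26 = 26 + v)
Y = 8728 (Y = (26 + 140) - 1*(-8562) = 166 + 8562 = 8728)
32860/(-27907) + Y/O = 32860/(-27907) + 8728/11755 = 32860*(-1/27907) + 8728*(1/11755) = -32860/27907 + 8728/11755 = -142697004/328046785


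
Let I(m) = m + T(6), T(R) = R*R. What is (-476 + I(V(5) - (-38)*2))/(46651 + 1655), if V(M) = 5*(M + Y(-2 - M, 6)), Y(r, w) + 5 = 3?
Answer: -349/48306 ≈ -0.0072248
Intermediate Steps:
Y(r, w) = -2 (Y(r, w) = -5 + 3 = -2)
T(R) = R²
V(M) = -10 + 5*M (V(M) = 5*(M - 2) = 5*(-2 + M) = -10 + 5*M)
I(m) = 36 + m (I(m) = m + 6² = m + 36 = 36 + m)
(-476 + I(V(5) - (-38)*2))/(46651 + 1655) = (-476 + (36 + ((-10 + 5*5) - (-38)*2)))/(46651 + 1655) = (-476 + (36 + ((-10 + 25) - 1*(-76))))/48306 = (-476 + (36 + (15 + 76)))*(1/48306) = (-476 + (36 + 91))*(1/48306) = (-476 + 127)*(1/48306) = -349*1/48306 = -349/48306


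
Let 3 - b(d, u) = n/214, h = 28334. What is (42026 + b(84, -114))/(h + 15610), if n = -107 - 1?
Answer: 4497157/4702008 ≈ 0.95643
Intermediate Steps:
n = -108
b(d, u) = 375/107 (b(d, u) = 3 - (-108)/214 = 3 - 1*(-54/107) = 3 + 54/107 = 375/107)
(42026 + b(84, -114))/(h + 15610) = (42026 + 375/107)/(28334 + 15610) = (4497157/107)/43944 = (4497157/107)*(1/43944) = 4497157/4702008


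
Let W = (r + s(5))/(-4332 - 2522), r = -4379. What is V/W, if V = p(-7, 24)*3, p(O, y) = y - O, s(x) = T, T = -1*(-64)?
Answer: 637422/4315 ≈ 147.72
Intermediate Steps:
T = 64
s(x) = 64
V = 93 (V = (24 - 1*(-7))*3 = (24 + 7)*3 = 31*3 = 93)
W = 4315/6854 (W = (-4379 + 64)/(-4332 - 2522) = -4315/(-6854) = -4315*(-1/6854) = 4315/6854 ≈ 0.62956)
V/W = 93/(4315/6854) = 93*(6854/4315) = 637422/4315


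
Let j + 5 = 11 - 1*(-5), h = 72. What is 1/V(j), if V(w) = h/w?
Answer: 11/72 ≈ 0.15278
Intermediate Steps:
j = 11 (j = -5 + (11 - 1*(-5)) = -5 + (11 + 5) = -5 + 16 = 11)
V(w) = 72/w
1/V(j) = 1/(72/11) = 11/72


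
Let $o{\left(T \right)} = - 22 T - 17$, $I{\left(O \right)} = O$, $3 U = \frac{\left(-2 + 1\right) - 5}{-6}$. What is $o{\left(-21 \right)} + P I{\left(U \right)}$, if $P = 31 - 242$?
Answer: $\frac{1124}{3} \approx 374.67$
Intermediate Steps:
$U = \frac{1}{3}$ ($U = \frac{\left(\left(-2 + 1\right) - 5\right) \frac{1}{-6}}{3} = \frac{\left(-1 - 5\right) \left(- \frac{1}{6}\right)}{3} = \frac{\left(-6\right) \left(- \frac{1}{6}\right)}{3} = \frac{1}{3} \cdot 1 = \frac{1}{3} \approx 0.33333$)
$o{\left(T \right)} = -17 - 22 T$
$P = -211$ ($P = 31 - 242 = -211$)
$o{\left(-21 \right)} + P I{\left(U \right)} = \left(-17 - -462\right) - \frac{211}{3} = \left(-17 + 462\right) - \frac{211}{3} = 445 - \frac{211}{3} = \frac{1124}{3}$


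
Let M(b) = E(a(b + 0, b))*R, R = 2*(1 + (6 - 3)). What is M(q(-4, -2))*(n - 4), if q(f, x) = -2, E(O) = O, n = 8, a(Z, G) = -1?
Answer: -32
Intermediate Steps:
R = 8 (R = 2*(1 + 3) = 2*4 = 8)
M(b) = -8 (M(b) = -1*8 = -8)
M(q(-4, -2))*(n - 4) = -8*(8 - 4) = -8*4 = -32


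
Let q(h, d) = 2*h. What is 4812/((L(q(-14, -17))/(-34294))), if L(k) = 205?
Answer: -165022728/205 ≈ -8.0499e+5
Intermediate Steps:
4812/((L(q(-14, -17))/(-34294))) = 4812/((205/(-34294))) = 4812/((205*(-1/34294))) = 4812/(-205/34294) = 4812*(-34294/205) = -165022728/205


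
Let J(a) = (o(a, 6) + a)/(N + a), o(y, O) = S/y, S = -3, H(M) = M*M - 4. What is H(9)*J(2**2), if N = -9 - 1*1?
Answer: -1001/24 ≈ -41.708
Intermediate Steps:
N = -10 (N = -9 - 1 = -10)
H(M) = -4 + M**2 (H(M) = M**2 - 4 = -4 + M**2)
o(y, O) = -3/y
J(a) = (a - 3/a)/(-10 + a) (J(a) = (-3/a + a)/(-10 + a) = (a - 3/a)/(-10 + a))
H(9)*J(2**2) = (-4 + 9**2)*((-3 + (2**2)**2)/((2**2)*(-10 + 2**2))) = (-4 + 81)*((-3 + 4**2)/(4*(-10 + 4))) = 77*((1/4)*(-3 + 16)/(-6)) = 77*((1/4)*(-1/6)*13) = 77*(-13/24) = -1001/24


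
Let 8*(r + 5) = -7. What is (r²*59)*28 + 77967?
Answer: 2159789/16 ≈ 1.3499e+5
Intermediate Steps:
r = -47/8 (r = -5 + (⅛)*(-7) = -5 - 7/8 = -47/8 ≈ -5.8750)
(r²*59)*28 + 77967 = ((-47/8)²*59)*28 + 77967 = ((2209/64)*59)*28 + 77967 = (130331/64)*28 + 77967 = 912317/16 + 77967 = 2159789/16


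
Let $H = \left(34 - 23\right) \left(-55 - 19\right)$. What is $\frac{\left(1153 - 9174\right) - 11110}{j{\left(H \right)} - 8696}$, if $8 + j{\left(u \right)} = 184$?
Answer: $\frac{6377}{2840} \approx 2.2454$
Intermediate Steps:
$H = -814$ ($H = 11 \left(-74\right) = -814$)
$j{\left(u \right)} = 176$ ($j{\left(u \right)} = -8 + 184 = 176$)
$\frac{\left(1153 - 9174\right) - 11110}{j{\left(H \right)} - 8696} = \frac{\left(1153 - 9174\right) - 11110}{176 - 8696} = \frac{-8021 - 11110}{-8520} = \left(-19131\right) \left(- \frac{1}{8520}\right) = \frac{6377}{2840}$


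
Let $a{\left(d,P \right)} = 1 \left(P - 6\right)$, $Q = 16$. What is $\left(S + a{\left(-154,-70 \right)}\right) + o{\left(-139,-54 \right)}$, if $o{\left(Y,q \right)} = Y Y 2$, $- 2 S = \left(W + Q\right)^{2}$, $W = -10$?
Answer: $38548$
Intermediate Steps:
$a{\left(d,P \right)} = -6 + P$ ($a{\left(d,P \right)} = 1 \left(-6 + P\right) = -6 + P$)
$S = -18$ ($S = - \frac{\left(-10 + 16\right)^{2}}{2} = - \frac{6^{2}}{2} = \left(- \frac{1}{2}\right) 36 = -18$)
$o{\left(Y,q \right)} = 2 Y^{2}$ ($o{\left(Y,q \right)} = Y^{2} \cdot 2 = 2 Y^{2}$)
$\left(S + a{\left(-154,-70 \right)}\right) + o{\left(-139,-54 \right)} = \left(-18 - 76\right) + 2 \left(-139\right)^{2} = \left(-18 - 76\right) + 2 \cdot 19321 = -94 + 38642 = 38548$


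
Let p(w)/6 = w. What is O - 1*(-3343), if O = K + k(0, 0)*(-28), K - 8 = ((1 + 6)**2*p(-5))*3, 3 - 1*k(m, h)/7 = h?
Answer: -1647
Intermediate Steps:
k(m, h) = 21 - 7*h
p(w) = 6*w
K = -4402 (K = 8 + ((1 + 6)**2*(6*(-5)))*3 = 8 + (7**2*(-30))*3 = 8 + (49*(-30))*3 = 8 - 1470*3 = 8 - 4410 = -4402)
O = -4990 (O = -4402 + (21 - 7*0)*(-28) = -4402 + (21 + 0)*(-28) = -4402 + 21*(-28) = -4402 - 588 = -4990)
O - 1*(-3343) = -4990 - 1*(-3343) = -4990 + 3343 = -1647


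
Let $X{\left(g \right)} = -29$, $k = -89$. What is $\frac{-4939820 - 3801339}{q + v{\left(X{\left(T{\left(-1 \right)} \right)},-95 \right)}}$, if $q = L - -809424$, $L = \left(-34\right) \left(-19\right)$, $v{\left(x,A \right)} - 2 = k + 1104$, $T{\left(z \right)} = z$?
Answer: $- \frac{8741159}{811087} \approx -10.777$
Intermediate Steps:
$v{\left(x,A \right)} = 1017$ ($v{\left(x,A \right)} = 2 + \left(-89 + 1104\right) = 2 + 1015 = 1017$)
$L = 646$
$q = 810070$ ($q = 646 - -809424 = 646 + 809424 = 810070$)
$\frac{-4939820 - 3801339}{q + v{\left(X{\left(T{\left(-1 \right)} \right)},-95 \right)}} = \frac{-4939820 - 3801339}{810070 + 1017} = - \frac{8741159}{811087}$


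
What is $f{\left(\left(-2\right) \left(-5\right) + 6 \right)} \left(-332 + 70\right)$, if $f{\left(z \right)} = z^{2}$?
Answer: $-67072$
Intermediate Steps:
$f{\left(\left(-2\right) \left(-5\right) + 6 \right)} \left(-332 + 70\right) = \left(\left(-2\right) \left(-5\right) + 6\right)^{2} \left(-332 + 70\right) = \left(10 + 6\right)^{2} \left(-262\right) = 16^{2} \left(-262\right) = 256 \left(-262\right) = -67072$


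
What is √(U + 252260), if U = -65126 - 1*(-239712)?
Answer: √426846 ≈ 653.33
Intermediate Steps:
U = 174586 (U = -65126 + 239712 = 174586)
√(U + 252260) = √(174586 + 252260) = √426846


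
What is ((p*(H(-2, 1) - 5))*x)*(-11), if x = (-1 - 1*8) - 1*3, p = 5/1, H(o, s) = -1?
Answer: -3960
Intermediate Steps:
p = 5 (p = 5*1 = 5)
x = -12 (x = (-1 - 8) - 3 = -9 - 3 = -12)
((p*(H(-2, 1) - 5))*x)*(-11) = ((5*(-1 - 5))*(-12))*(-11) = ((5*(-6))*(-12))*(-11) = -30*(-12)*(-11) = 360*(-11) = -3960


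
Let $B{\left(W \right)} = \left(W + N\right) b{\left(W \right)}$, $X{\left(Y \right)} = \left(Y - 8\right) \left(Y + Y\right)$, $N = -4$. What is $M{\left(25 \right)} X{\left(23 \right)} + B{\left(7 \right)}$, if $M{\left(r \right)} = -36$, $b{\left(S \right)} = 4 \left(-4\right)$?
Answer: $-24888$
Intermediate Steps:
$b{\left(S \right)} = -16$
$X{\left(Y \right)} = 2 Y \left(-8 + Y\right)$ ($X{\left(Y \right)} = \left(-8 + Y\right) 2 Y = 2 Y \left(-8 + Y\right)$)
$B{\left(W \right)} = 64 - 16 W$ ($B{\left(W \right)} = \left(W - 4\right) \left(-16\right) = \left(-4 + W\right) \left(-16\right) = 64 - 16 W$)
$M{\left(25 \right)} X{\left(23 \right)} + B{\left(7 \right)} = - 36 \cdot 2 \cdot 23 \left(-8 + 23\right) + \left(64 - 112\right) = - 36 \cdot 2 \cdot 23 \cdot 15 + \left(64 - 112\right) = \left(-36\right) 690 - 48 = -24840 - 48 = -24888$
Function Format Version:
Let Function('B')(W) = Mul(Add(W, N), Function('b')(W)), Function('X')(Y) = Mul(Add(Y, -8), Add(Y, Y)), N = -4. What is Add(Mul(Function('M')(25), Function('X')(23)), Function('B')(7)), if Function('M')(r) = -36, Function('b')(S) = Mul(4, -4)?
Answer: -24888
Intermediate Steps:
Function('b')(S) = -16
Function('X')(Y) = Mul(2, Y, Add(-8, Y)) (Function('X')(Y) = Mul(Add(-8, Y), Mul(2, Y)) = Mul(2, Y, Add(-8, Y)))
Function('B')(W) = Add(64, Mul(-16, W)) (Function('B')(W) = Mul(Add(W, -4), -16) = Mul(Add(-4, W), -16) = Add(64, Mul(-16, W)))
Add(Mul(Function('M')(25), Function('X')(23)), Function('B')(7)) = Add(Mul(-36, Mul(2, 23, Add(-8, 23))), Add(64, Mul(-16, 7))) = Add(Mul(-36, Mul(2, 23, 15)), Add(64, -112)) = Add(Mul(-36, 690), -48) = Add(-24840, -48) = -24888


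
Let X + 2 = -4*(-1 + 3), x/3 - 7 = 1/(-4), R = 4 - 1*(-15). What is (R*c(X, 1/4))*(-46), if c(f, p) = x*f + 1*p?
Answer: 353533/2 ≈ 1.7677e+5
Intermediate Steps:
R = 19 (R = 4 + 15 = 19)
x = 81/4 (x = 21 + 3/(-4) = 21 + 3*(-1/4) = 21 - 3/4 = 81/4 ≈ 20.250)
X = -10 (X = -2 - 4*(-1 + 3) = -2 - 4*2 = -2 - 8 = -10)
c(f, p) = p + 81*f/4 (c(f, p) = 81*f/4 + 1*p = 81*f/4 + p = p + 81*f/4)
(R*c(X, 1/4))*(-46) = (19*(1/4 + (81/4)*(-10)))*(-46) = (19*(1/4 - 405/2))*(-46) = (19*(-809/4))*(-46) = -15371/4*(-46) = 353533/2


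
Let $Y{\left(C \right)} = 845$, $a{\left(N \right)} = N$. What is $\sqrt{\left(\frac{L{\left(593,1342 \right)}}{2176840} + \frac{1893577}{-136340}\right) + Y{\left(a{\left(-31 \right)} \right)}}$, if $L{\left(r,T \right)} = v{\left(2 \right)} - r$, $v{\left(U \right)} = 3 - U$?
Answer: $\frac{\sqrt{11438753483902530106535}}{3709879570} \approx 28.829$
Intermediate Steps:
$L{\left(r,T \right)} = 1 - r$ ($L{\left(r,T \right)} = \left(3 - 2\right) - r = 1 - r$)
$\sqrt{\left(\frac{L{\left(593,1342 \right)}}{2176840} + \frac{1893577}{-136340}\right) + Y{\left(a{\left(-31 \right)} \right)}} = \sqrt{\left(\frac{1 - 593}{2176840} + \frac{1893577}{-136340}\right) + 845} = \sqrt{\left(\left(1 - 593\right) \frac{1}{2176840} + 1893577 \left(- \frac{1}{136340}\right)\right) + 845} = \sqrt{\left(\left(-592\right) \frac{1}{2176840} - \frac{1893577}{136340}\right) + 845} = \sqrt{\left(- \frac{74}{272105} - \frac{1893577}{136340}\right) + 845} = \sqrt{- \frac{103052371749}{7419759140} + 845} = \sqrt{\frac{6166644101551}{7419759140}} = \frac{\sqrt{11438753483902530106535}}{3709879570}$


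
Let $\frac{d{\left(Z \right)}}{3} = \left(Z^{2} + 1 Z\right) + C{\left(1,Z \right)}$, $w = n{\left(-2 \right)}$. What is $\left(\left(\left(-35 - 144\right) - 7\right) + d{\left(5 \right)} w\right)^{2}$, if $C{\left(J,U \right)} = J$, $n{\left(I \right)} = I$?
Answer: $138384$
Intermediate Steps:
$w = -2$
$d{\left(Z \right)} = 3 + 3 Z + 3 Z^{2}$ ($d{\left(Z \right)} = 3 \left(\left(Z^{2} + 1 Z\right) + 1\right) = 3 \left(\left(Z^{2} + Z\right) + 1\right) = 3 \left(\left(Z + Z^{2}\right) + 1\right) = 3 \left(1 + Z + Z^{2}\right) = 3 + 3 Z + 3 Z^{2}$)
$\left(\left(\left(-35 - 144\right) - 7\right) + d{\left(5 \right)} w\right)^{2} = \left(\left(\left(-35 - 144\right) - 7\right) + \left(3 + 3 \cdot 5 + 3 \cdot 5^{2}\right) \left(-2\right)\right)^{2} = \left(\left(-179 - 7\right) + \left(3 + 15 + 3 \cdot 25\right) \left(-2\right)\right)^{2} = \left(-186 + \left(3 + 15 + 75\right) \left(-2\right)\right)^{2} = \left(-186 + 93 \left(-2\right)\right)^{2} = \left(-186 - 186\right)^{2} = \left(-372\right)^{2} = 138384$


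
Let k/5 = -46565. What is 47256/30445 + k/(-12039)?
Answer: 7657272109/366527355 ≈ 20.891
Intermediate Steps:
k = -232825 (k = 5*(-46565) = -232825)
47256/30445 + k/(-12039) = 47256/30445 - 232825/(-12039) = 47256*(1/30445) - 232825*(-1/12039) = 47256/30445 + 232825/12039 = 7657272109/366527355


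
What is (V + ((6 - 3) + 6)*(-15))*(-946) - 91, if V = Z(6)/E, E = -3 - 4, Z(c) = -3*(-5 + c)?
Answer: 890495/7 ≈ 1.2721e+5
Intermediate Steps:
Z(c) = 15 - 3*c
E = -7
V = 3/7 (V = (15 - 3*6)/(-7) = (15 - 18)*(-⅐) = -3*(-⅐) = 3/7 ≈ 0.42857)
(V + ((6 - 3) + 6)*(-15))*(-946) - 91 = (3/7 + ((6 - 3) + 6)*(-15))*(-946) - 91 = (3/7 + (3 + 6)*(-15))*(-946) - 91 = (3/7 + 9*(-15))*(-946) - 91 = (3/7 - 135)*(-946) - 91 = -942/7*(-946) - 91 = 891132/7 - 91 = 890495/7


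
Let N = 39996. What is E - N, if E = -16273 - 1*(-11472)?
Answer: -44797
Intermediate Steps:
E = -4801 (E = -16273 + 11472 = -4801)
E - N = -4801 - 1*39996 = -4801 - 39996 = -44797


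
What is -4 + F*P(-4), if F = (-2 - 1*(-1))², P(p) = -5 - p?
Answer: -5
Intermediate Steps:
F = 1 (F = (-2 + 1)² = (-1)² = 1)
-4 + F*P(-4) = -4 + 1*(-5 - 1*(-4)) = -4 + 1*(-5 + 4) = -4 + 1*(-1) = -4 - 1 = -5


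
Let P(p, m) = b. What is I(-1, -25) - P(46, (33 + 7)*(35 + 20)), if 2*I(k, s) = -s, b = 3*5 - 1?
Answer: -3/2 ≈ -1.5000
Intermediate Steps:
b = 14 (b = 15 - 1 = 14)
P(p, m) = 14
I(k, s) = -s/2 (I(k, s) = (-s)/2 = -s/2)
I(-1, -25) - P(46, (33 + 7)*(35 + 20)) = -½*(-25) - 1*14 = 25/2 - 14 = -3/2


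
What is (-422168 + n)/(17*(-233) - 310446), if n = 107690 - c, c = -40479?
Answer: 273999/314407 ≈ 0.87148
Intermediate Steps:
n = 148169 (n = 107690 - 1*(-40479) = 107690 + 40479 = 148169)
(-422168 + n)/(17*(-233) - 310446) = (-422168 + 148169)/(17*(-233) - 310446) = -273999/(-3961 - 310446) = -273999/(-314407) = -273999*(-1/314407) = 273999/314407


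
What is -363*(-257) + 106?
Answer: 93397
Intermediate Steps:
-363*(-257) + 106 = 93291 + 106 = 93397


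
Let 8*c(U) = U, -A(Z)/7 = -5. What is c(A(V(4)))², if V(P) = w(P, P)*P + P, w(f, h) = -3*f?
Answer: 1225/64 ≈ 19.141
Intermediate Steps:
V(P) = P - 3*P² (V(P) = (-3*P)*P + P = -3*P² + P = P - 3*P²)
A(Z) = 35 (A(Z) = -7*(-5) = 35)
c(U) = U/8
c(A(V(4)))² = ((⅛)*35)² = (35/8)² = 1225/64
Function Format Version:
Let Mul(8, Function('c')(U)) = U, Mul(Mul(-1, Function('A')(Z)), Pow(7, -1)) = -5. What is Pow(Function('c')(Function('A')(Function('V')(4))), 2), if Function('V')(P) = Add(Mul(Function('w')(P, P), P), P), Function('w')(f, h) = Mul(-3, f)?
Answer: Rational(1225, 64) ≈ 19.141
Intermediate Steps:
Function('V')(P) = Add(P, Mul(-3, Pow(P, 2))) (Function('V')(P) = Add(Mul(Mul(-3, P), P), P) = Add(Mul(-3, Pow(P, 2)), P) = Add(P, Mul(-3, Pow(P, 2))))
Function('A')(Z) = 35 (Function('A')(Z) = Mul(-7, -5) = 35)
Function('c')(U) = Mul(Rational(1, 8), U)
Pow(Function('c')(Function('A')(Function('V')(4))), 2) = Pow(Mul(Rational(1, 8), 35), 2) = Pow(Rational(35, 8), 2) = Rational(1225, 64)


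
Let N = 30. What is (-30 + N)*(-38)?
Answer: 0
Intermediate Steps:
(-30 + N)*(-38) = (-30 + 30)*(-38) = 0*(-38) = 0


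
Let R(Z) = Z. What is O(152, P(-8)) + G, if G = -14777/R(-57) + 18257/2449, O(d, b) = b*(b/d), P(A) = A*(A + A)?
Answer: 52276178/139593 ≈ 374.49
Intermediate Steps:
P(A) = 2*A**2 (P(A) = A*(2*A) = 2*A**2)
O(d, b) = b**2/d
G = 37229522/139593 (G = -14777/(-57) + 18257/2449 = -14777*(-1/57) + 18257*(1/2449) = 14777/57 + 18257/2449 = 37229522/139593 ≈ 266.70)
O(152, P(-8)) + G = (2*(-8)**2)**2/152 + 37229522/139593 = (2*64)**2*(1/152) + 37229522/139593 = 128**2*(1/152) + 37229522/139593 = 16384*(1/152) + 37229522/139593 = 2048/19 + 37229522/139593 = 52276178/139593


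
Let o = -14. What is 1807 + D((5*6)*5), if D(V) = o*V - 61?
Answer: -354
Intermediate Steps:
D(V) = -61 - 14*V (D(V) = -14*V - 61 = -61 - 14*V)
1807 + D((5*6)*5) = 1807 + (-61 - 14*5*6*5) = 1807 + (-61 - 420*5) = 1807 + (-61 - 14*150) = 1807 + (-61 - 2100) = 1807 - 2161 = -354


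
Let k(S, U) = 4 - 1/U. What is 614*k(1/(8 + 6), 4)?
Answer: 4605/2 ≈ 2302.5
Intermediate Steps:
614*k(1/(8 + 6), 4) = 614*(4 - 1/4) = 614*(4 - 1*¼) = 614*(4 - ¼) = 614*(15/4) = 4605/2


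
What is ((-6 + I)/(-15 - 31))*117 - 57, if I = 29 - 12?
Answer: -3909/46 ≈ -84.978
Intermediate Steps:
I = 17
((-6 + I)/(-15 - 31))*117 - 57 = ((-6 + 17)/(-15 - 31))*117 - 57 = (11/(-46))*117 - 57 = (11*(-1/46))*117 - 57 = -11/46*117 - 57 = -1287/46 - 57 = -3909/46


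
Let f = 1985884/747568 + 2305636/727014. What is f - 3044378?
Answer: -206824143035582779/67936550244 ≈ -3.0444e+6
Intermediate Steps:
f = 395923145453/67936550244 (f = 1985884*(1/747568) + 2305636*(1/727014) = 496471/186892 + 1152818/363507 = 395923145453/67936550244 ≈ 5.8278)
f - 3044378 = 395923145453/67936550244 - 3044378 = -206824143035582779/67936550244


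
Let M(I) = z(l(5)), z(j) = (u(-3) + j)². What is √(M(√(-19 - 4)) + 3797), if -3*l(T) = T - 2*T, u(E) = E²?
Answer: √35197/3 ≈ 62.536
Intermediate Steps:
l(T) = T/3 (l(T) = -(T - 2*T)/3 = -(-1)*T/3 = T/3)
z(j) = (9 + j)² (z(j) = ((-3)² + j)² = (9 + j)²)
M(I) = 1024/9 (M(I) = (9 + (⅓)*5)² = (9 + 5/3)² = (32/3)² = 1024/9)
√(M(√(-19 - 4)) + 3797) = √(1024/9 + 3797) = √(35197/9) = √35197/3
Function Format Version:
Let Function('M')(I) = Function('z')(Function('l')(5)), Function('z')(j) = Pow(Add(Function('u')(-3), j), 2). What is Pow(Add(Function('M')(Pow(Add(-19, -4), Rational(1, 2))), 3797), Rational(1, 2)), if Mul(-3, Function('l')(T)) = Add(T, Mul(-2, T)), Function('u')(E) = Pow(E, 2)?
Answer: Mul(Rational(1, 3), Pow(35197, Rational(1, 2))) ≈ 62.536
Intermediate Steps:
Function('l')(T) = Mul(Rational(1, 3), T) (Function('l')(T) = Mul(Rational(-1, 3), Add(T, Mul(-2, T))) = Mul(Rational(-1, 3), Mul(-1, T)) = Mul(Rational(1, 3), T))
Function('z')(j) = Pow(Add(9, j), 2) (Function('z')(j) = Pow(Add(Pow(-3, 2), j), 2) = Pow(Add(9, j), 2))
Function('M')(I) = Rational(1024, 9) (Function('M')(I) = Pow(Add(9, Mul(Rational(1, 3), 5)), 2) = Pow(Add(9, Rational(5, 3)), 2) = Pow(Rational(32, 3), 2) = Rational(1024, 9))
Pow(Add(Function('M')(Pow(Add(-19, -4), Rational(1, 2))), 3797), Rational(1, 2)) = Pow(Add(Rational(1024, 9), 3797), Rational(1, 2)) = Pow(Rational(35197, 9), Rational(1, 2)) = Mul(Rational(1, 3), Pow(35197, Rational(1, 2)))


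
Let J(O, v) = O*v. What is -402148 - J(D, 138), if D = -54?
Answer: -394696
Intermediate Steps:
-402148 - J(D, 138) = -402148 - (-54)*138 = -402148 - 1*(-7452) = -402148 + 7452 = -394696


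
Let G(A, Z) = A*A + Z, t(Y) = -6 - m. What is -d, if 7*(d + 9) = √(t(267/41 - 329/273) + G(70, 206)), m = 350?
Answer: 9 - 5*√190/7 ≈ -0.84575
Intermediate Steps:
t(Y) = -356 (t(Y) = -6 - 1*350 = -6 - 350 = -356)
G(A, Z) = Z + A² (G(A, Z) = A² + Z = Z + A²)
d = -9 + 5*√190/7 (d = -9 + √(-356 + (206 + 70²))/7 = -9 + √(-356 + (206 + 4900))/7 = -9 + √(-356 + 5106)/7 = -9 + √4750/7 = -9 + (5*√190)/7 = -9 + 5*√190/7 ≈ 0.84575)
-d = -(-9 + 5*√190/7) = 9 - 5*√190/7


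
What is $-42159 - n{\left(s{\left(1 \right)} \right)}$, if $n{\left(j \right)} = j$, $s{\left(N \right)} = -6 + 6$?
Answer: $-42159$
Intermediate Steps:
$s{\left(N \right)} = 0$
$-42159 - n{\left(s{\left(1 \right)} \right)} = -42159 - 0 = -42159 + 0 = -42159$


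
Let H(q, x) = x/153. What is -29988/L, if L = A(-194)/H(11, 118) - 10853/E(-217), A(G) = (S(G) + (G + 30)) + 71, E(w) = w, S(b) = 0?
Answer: 767872728/1807039 ≈ 424.93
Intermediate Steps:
H(q, x) = x/153 (H(q, x) = x*(1/153) = x/153)
A(G) = 101 + G (A(G) = (0 + (G + 30)) + 71 = (0 + (30 + G)) + 71 = (30 + G) + 71 = 101 + G)
L = -1807039/25606 (L = (101 - 194)/(((1/153)*118)) - 10853/(-217) = -93/118/153 - 10853*(-1/217) = -93*153/118 + 10853/217 = -14229/118 + 10853/217 = -1807039/25606 ≈ -70.571)
-29988/L = -29988/(-1807039/25606) = -29988*(-25606/1807039) = 767872728/1807039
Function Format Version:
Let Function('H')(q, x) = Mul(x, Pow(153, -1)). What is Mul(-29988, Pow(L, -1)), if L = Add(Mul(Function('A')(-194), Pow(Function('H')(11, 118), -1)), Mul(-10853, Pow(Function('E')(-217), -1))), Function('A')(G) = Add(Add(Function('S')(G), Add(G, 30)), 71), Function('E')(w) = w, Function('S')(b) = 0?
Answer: Rational(767872728, 1807039) ≈ 424.93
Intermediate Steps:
Function('H')(q, x) = Mul(Rational(1, 153), x) (Function('H')(q, x) = Mul(x, Rational(1, 153)) = Mul(Rational(1, 153), x))
Function('A')(G) = Add(101, G) (Function('A')(G) = Add(Add(0, Add(G, 30)), 71) = Add(Add(0, Add(30, G)), 71) = Add(Add(30, G), 71) = Add(101, G))
L = Rational(-1807039, 25606) (L = Add(Mul(Add(101, -194), Pow(Mul(Rational(1, 153), 118), -1)), Mul(-10853, Pow(-217, -1))) = Add(Mul(-93, Pow(Rational(118, 153), -1)), Mul(-10853, Rational(-1, 217))) = Add(Mul(-93, Rational(153, 118)), Rational(10853, 217)) = Add(Rational(-14229, 118), Rational(10853, 217)) = Rational(-1807039, 25606) ≈ -70.571)
Mul(-29988, Pow(L, -1)) = Mul(-29988, Pow(Rational(-1807039, 25606), -1)) = Mul(-29988, Rational(-25606, 1807039)) = Rational(767872728, 1807039)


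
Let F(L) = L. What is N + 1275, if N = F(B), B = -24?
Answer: 1251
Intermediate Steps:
N = -24
N + 1275 = -24 + 1275 = 1251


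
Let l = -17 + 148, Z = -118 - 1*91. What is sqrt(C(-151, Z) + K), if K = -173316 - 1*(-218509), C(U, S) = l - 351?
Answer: 3*sqrt(4997) ≈ 212.07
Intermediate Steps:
Z = -209 (Z = -118 - 91 = -209)
l = 131
C(U, S) = -220 (C(U, S) = 131 - 351 = -220)
K = 45193 (K = -173316 + 218509 = 45193)
sqrt(C(-151, Z) + K) = sqrt(-220 + 45193) = sqrt(44973) = 3*sqrt(4997)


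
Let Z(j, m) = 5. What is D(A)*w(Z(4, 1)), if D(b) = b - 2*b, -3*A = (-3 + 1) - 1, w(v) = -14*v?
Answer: 70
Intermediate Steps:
A = 1 (A = -((-3 + 1) - 1)/3 = -(-2 - 1)/3 = -1/3*(-3) = 1)
D(b) = -b
D(A)*w(Z(4, 1)) = (-1*1)*(-14*5) = -1*(-70) = 70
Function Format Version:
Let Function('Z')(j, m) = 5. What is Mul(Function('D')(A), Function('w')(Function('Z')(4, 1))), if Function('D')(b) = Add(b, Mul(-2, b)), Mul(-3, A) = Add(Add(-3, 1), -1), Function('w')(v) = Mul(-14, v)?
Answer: 70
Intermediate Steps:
A = 1 (A = Mul(Rational(-1, 3), Add(Add(-3, 1), -1)) = Mul(Rational(-1, 3), Add(-2, -1)) = Mul(Rational(-1, 3), -3) = 1)
Function('D')(b) = Mul(-1, b)
Mul(Function('D')(A), Function('w')(Function('Z')(4, 1))) = Mul(Mul(-1, 1), Mul(-14, 5)) = Mul(-1, -70) = 70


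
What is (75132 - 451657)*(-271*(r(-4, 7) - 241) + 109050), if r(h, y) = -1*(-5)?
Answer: -65141084150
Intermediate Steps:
r(h, y) = 5
(75132 - 451657)*(-271*(r(-4, 7) - 241) + 109050) = (75132 - 451657)*(-271*(5 - 241) + 109050) = -376525*(-271*(-236) + 109050) = -376525*(63956 + 109050) = -376525*173006 = -65141084150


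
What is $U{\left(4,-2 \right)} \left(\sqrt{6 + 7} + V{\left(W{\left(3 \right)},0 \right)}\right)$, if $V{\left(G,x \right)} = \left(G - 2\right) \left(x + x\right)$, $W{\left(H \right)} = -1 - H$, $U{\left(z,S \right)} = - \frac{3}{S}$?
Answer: $\frac{3 \sqrt{13}}{2} \approx 5.4083$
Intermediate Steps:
$V{\left(G,x \right)} = 2 x \left(-2 + G\right)$ ($V{\left(G,x \right)} = \left(-2 + G\right) 2 x = 2 x \left(-2 + G\right)$)
$U{\left(4,-2 \right)} \left(\sqrt{6 + 7} + V{\left(W{\left(3 \right)},0 \right)}\right) = - \frac{3}{-2} \left(\sqrt{6 + 7} + 2 \cdot 0 \left(-2 - 4\right)\right) = \left(-3\right) \left(- \frac{1}{2}\right) \left(\sqrt{13} + 2 \cdot 0 \left(-2 - 4\right)\right) = \frac{3 \left(\sqrt{13} + 2 \cdot 0 \left(-2 - 4\right)\right)}{2} = \frac{3 \left(\sqrt{13} + 2 \cdot 0 \left(-6\right)\right)}{2} = \frac{3 \left(\sqrt{13} + 0\right)}{2} = \frac{3 \sqrt{13}}{2}$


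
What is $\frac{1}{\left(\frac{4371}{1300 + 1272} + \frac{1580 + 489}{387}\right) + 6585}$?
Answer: $\frac{995364}{6561484985} \approx 0.0001517$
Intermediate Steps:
$\frac{1}{\left(\frac{4371}{1300 + 1272} + \frac{1580 + 489}{387}\right) + 6585} = \frac{1}{\left(\frac{4371}{2572} + 2069 \cdot \frac{1}{387}\right) + 6585} = \frac{1}{\left(4371 \cdot \frac{1}{2572} + \frac{2069}{387}\right) + 6585} = \frac{1}{\left(\frac{4371}{2572} + \frac{2069}{387}\right) + 6585} = \frac{1}{\frac{7013045}{995364} + 6585} = \frac{1}{\frac{6561484985}{995364}} = \frac{995364}{6561484985}$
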